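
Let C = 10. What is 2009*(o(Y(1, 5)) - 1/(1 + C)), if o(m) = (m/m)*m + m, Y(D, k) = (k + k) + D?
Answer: 484169/11 ≈ 44015.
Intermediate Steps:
Y(D, k) = D + 2*k (Y(D, k) = 2*k + D = D + 2*k)
o(m) = 2*m (o(m) = 1*m + m = m + m = 2*m)
2009*(o(Y(1, 5)) - 1/(1 + C)) = 2009*(2*(1 + 2*5) - 1/(1 + 10)) = 2009*(2*(1 + 10) - 1/11) = 2009*(2*11 - 1*1/11) = 2009*(22 - 1/11) = 2009*(241/11) = 484169/11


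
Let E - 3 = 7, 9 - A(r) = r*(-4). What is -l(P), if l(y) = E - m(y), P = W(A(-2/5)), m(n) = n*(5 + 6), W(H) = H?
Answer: 357/5 ≈ 71.400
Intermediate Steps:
A(r) = 9 + 4*r (A(r) = 9 - r*(-4) = 9 - (-4)*r = 9 + 4*r)
m(n) = 11*n (m(n) = n*11 = 11*n)
E = 10 (E = 3 + 7 = 10)
P = 37/5 (P = 9 + 4*(-2/5) = 9 + 4*(-2*⅕) = 9 + 4*(-⅖) = 9 - 8/5 = 37/5 ≈ 7.4000)
l(y) = 10 - 11*y
-l(P) = -(10 - 11*37/5) = -(10 - 407/5) = -1*(-357/5) = 357/5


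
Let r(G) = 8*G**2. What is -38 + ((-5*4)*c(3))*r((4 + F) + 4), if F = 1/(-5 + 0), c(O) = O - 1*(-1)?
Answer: -194878/5 ≈ -38976.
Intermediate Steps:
c(O) = 1 + O (c(O) = O + 1 = 1 + O)
F = -1/5 (F = 1/(-5) = -1/5 ≈ -0.20000)
-38 + ((-5*4)*c(3))*r((4 + F) + 4) = -38 + ((-5*4)*(1 + 3))*(8*((4 - 1/5) + 4)**2) = -38 + (-20*4)*(8*(19/5 + 4)**2) = -38 - 640*(39/5)**2 = -38 - 640*1521/25 = -38 - 80*12168/25 = -38 - 194688/5 = -194878/5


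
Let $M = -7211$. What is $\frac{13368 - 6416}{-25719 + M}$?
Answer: $- \frac{3476}{16465} \approx -0.21111$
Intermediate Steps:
$\frac{13368 - 6416}{-25719 + M} = \frac{13368 - 6416}{-25719 - 7211} = \frac{6952}{-32930} = 6952 \left(- \frac{1}{32930}\right) = - \frac{3476}{16465}$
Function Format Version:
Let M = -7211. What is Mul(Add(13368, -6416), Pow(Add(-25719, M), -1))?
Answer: Rational(-3476, 16465) ≈ -0.21111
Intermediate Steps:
Mul(Add(13368, -6416), Pow(Add(-25719, M), -1)) = Mul(Add(13368, -6416), Pow(Add(-25719, -7211), -1)) = Mul(6952, Pow(-32930, -1)) = Mul(6952, Rational(-1, 32930)) = Rational(-3476, 16465)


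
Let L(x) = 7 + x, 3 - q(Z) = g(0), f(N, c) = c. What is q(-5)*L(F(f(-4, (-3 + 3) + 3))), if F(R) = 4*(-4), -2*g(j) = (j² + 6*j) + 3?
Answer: -81/2 ≈ -40.500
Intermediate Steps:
g(j) = -3/2 - 3*j - j²/2 (g(j) = -((j² + 6*j) + 3)/2 = -(3 + j² + 6*j)/2 = -3/2 - 3*j - j²/2)
F(R) = -16
q(Z) = 9/2 (q(Z) = 3 - (-3/2 - 3*0 - ½*0²) = 3 - (-3/2 + 0 - ½*0) = 3 - (-3/2 + 0 + 0) = 3 - 1*(-3/2) = 3 + 3/2 = 9/2)
q(-5)*L(F(f(-4, (-3 + 3) + 3))) = 9*(7 - 16)/2 = (9/2)*(-9) = -81/2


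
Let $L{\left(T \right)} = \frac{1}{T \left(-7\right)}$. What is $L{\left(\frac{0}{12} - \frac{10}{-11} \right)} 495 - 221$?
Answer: $- \frac{4183}{14} \approx -298.79$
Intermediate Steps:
$L{\left(T \right)} = - \frac{1}{7 T}$ ($L{\left(T \right)} = \frac{1}{\left(-7\right) T} = - \frac{1}{7 T}$)
$L{\left(\frac{0}{12} - \frac{10}{-11} \right)} 495 - 221 = - \frac{1}{7 \left(\frac{0}{12} - \frac{10}{-11}\right)} 495 - 221 = - \frac{1}{7 \left(0 \cdot \frac{1}{12} - - \frac{10}{11}\right)} 495 - 221 = - \frac{1}{7 \left(0 + \frac{10}{11}\right)} 495 - 221 = - \frac{1}{7 \cdot \frac{10}{11}} \cdot 495 - 221 = \left(- \frac{1}{7}\right) \frac{11}{10} \cdot 495 - 221 = \left(- \frac{11}{70}\right) 495 - 221 = - \frac{1089}{14} - 221 = - \frac{4183}{14}$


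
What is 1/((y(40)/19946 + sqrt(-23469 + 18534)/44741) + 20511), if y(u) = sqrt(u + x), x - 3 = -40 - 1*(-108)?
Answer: 892403986/(18304098156846 + 44741*sqrt(111) + 19946*I*sqrt(4935)) ≈ 4.8754e-5 - 3.7322e-12*I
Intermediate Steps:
x = 71 (x = 3 + (-40 - 1*(-108)) = 3 + (-40 + 108) = 3 + 68 = 71)
y(u) = sqrt(71 + u) (y(u) = sqrt(u + 71) = sqrt(71 + u))
1/((y(40)/19946 + sqrt(-23469 + 18534)/44741) + 20511) = 1/((sqrt(71 + 40)/19946 + sqrt(-23469 + 18534)/44741) + 20511) = 1/((sqrt(111)*(1/19946) + sqrt(-4935)*(1/44741)) + 20511) = 1/((sqrt(111)/19946 + (I*sqrt(4935))*(1/44741)) + 20511) = 1/((sqrt(111)/19946 + I*sqrt(4935)/44741) + 20511) = 1/(20511 + sqrt(111)/19946 + I*sqrt(4935)/44741)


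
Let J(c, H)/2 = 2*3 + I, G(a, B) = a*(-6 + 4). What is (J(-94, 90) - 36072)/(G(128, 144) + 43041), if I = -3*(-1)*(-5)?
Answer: -7218/8557 ≈ -0.84352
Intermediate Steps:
G(a, B) = -2*a (G(a, B) = a*(-2) = -2*a)
I = -15 (I = 3*(-5) = -15)
J(c, H) = -18 (J(c, H) = 2*(2*3 - 15) = 2*(6 - 15) = 2*(-9) = -18)
(J(-94, 90) - 36072)/(G(128, 144) + 43041) = (-18 - 36072)/(-2*128 + 43041) = -36090/(-256 + 43041) = -36090/42785 = -36090*1/42785 = -7218/8557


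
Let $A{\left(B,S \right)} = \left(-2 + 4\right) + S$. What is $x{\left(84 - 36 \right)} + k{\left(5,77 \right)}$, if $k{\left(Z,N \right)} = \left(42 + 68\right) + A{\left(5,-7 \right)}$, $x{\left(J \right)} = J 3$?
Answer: $249$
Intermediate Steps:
$x{\left(J \right)} = 3 J$
$A{\left(B,S \right)} = 2 + S$
$k{\left(Z,N \right)} = 105$ ($k{\left(Z,N \right)} = \left(42 + 68\right) + \left(2 - 7\right) = 110 - 5 = 105$)
$x{\left(84 - 36 \right)} + k{\left(5,77 \right)} = 3 \left(84 - 36\right) + 105 = 3 \cdot 48 + 105 = 144 + 105 = 249$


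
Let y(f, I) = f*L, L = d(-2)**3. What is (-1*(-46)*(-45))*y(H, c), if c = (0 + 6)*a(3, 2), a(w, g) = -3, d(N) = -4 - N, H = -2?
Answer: -33120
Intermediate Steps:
L = -8 (L = (-4 - 1*(-2))**3 = (-4 + 2)**3 = (-2)**3 = -8)
c = -18 (c = (0 + 6)*(-3) = 6*(-3) = -18)
y(f, I) = -8*f (y(f, I) = f*(-8) = -8*f)
(-1*(-46)*(-45))*y(H, c) = (-1*(-46)*(-45))*(-8*(-2)) = (46*(-45))*16 = -2070*16 = -33120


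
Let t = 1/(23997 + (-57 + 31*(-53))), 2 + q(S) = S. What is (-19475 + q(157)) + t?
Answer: -430778039/22297 ≈ -19320.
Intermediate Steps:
q(S) = -2 + S
t = 1/22297 (t = 1/(23997 + (-57 - 1643)) = 1/(23997 - 1700) = 1/22297 ≈ 4.4849e-5)
(-19475 + q(157)) + t = (-19475 + (-2 + 157)) + 1/22297 = (-19475 + 155) + 1/22297 = -19320 + 1/22297 = -430778039/22297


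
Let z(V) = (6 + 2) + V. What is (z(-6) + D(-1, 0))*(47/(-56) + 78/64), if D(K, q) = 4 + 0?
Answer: 255/112 ≈ 2.2768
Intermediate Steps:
z(V) = 8 + V
D(K, q) = 4
(z(-6) + D(-1, 0))*(47/(-56) + 78/64) = ((8 - 6) + 4)*(47/(-56) + 78/64) = (2 + 4)*(47*(-1/56) + 78*(1/64)) = 6*(-47/56 + 39/32) = 6*(85/224) = 255/112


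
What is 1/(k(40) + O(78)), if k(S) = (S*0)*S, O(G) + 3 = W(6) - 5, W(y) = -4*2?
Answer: -1/16 ≈ -0.062500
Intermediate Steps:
W(y) = -8
O(G) = -16 (O(G) = -3 + (-8 - 5) = -3 - 13 = -16)
k(S) = 0 (k(S) = 0*S = 0)
1/(k(40) + O(78)) = 1/(0 - 16) = 1/(-16) = -1/16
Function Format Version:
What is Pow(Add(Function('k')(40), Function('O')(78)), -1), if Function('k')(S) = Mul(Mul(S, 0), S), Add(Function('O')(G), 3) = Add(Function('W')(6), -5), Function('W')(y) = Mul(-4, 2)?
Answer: Rational(-1, 16) ≈ -0.062500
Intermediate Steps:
Function('W')(y) = -8
Function('O')(G) = -16 (Function('O')(G) = Add(-3, Add(-8, -5)) = Add(-3, -13) = -16)
Function('k')(S) = 0 (Function('k')(S) = Mul(0, S) = 0)
Pow(Add(Function('k')(40), Function('O')(78)), -1) = Pow(Add(0, -16), -1) = Pow(-16, -1) = Rational(-1, 16)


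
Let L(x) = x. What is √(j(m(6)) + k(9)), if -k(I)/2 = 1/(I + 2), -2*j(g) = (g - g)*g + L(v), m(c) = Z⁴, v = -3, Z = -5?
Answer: √638/22 ≈ 1.1481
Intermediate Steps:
m(c) = 625 (m(c) = (-5)⁴ = 625)
j(g) = 3/2 (j(g) = -((g - g)*g - 3)/2 = -(0*g - 3)/2 = -(0 - 3)/2 = -½*(-3) = 3/2)
k(I) = -2/(2 + I) (k(I) = -2/(I + 2) = -2/(2 + I))
√(j(m(6)) + k(9)) = √(3/2 - 2/(2 + 9)) = √(3/2 - 2/11) = √(29/22) = √638/22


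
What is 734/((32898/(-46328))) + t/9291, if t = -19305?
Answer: -52762207787/50942553 ≈ -1035.7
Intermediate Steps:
734/((32898/(-46328))) + t/9291 = 734/((32898/(-46328))) - 19305/9291 = 734/((32898*(-1/46328))) - 19305*1/9291 = 734/(-16449/23164) - 6435/3097 = 734*(-23164/16449) - 6435/3097 = -17002376/16449 - 6435/3097 = -52762207787/50942553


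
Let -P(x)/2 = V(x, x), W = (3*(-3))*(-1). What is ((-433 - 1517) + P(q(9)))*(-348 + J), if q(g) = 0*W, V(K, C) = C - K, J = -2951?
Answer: 6433050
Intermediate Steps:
W = 9 (W = -9*(-1) = 9)
q(g) = 0 (q(g) = 0*9 = 0)
P(x) = 0 (P(x) = -2*(x - x) = -2*0 = 0)
((-433 - 1517) + P(q(9)))*(-348 + J) = ((-433 - 1517) + 0)*(-348 - 2951) = (-1950 + 0)*(-3299) = -1950*(-3299) = 6433050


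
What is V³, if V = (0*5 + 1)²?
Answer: 1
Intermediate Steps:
V = 1 (V = (0 + 1)² = 1² = 1)
V³ = 1³ = 1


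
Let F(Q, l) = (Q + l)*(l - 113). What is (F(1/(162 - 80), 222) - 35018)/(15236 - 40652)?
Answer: 887131/2084112 ≈ 0.42566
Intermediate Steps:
F(Q, l) = (-113 + l)*(Q + l) (F(Q, l) = (Q + l)*(-113 + l) = (-113 + l)*(Q + l))
(F(1/(162 - 80), 222) - 35018)/(15236 - 40652) = ((222² - 113/(162 - 80) - 113*222 + 222/(162 - 80)) - 35018)/(15236 - 40652) = ((49284 - 113/82 - 25086 + 222/82) - 35018)/(-25416) = ((49284 - 113*1/82 - 25086 + (1/82)*222) - 35018)*(-1/25416) = ((49284 - 113/82 - 25086 + 111/41) - 35018)*(-1/25416) = (1984345/82 - 35018)*(-1/25416) = -887131/82*(-1/25416) = 887131/2084112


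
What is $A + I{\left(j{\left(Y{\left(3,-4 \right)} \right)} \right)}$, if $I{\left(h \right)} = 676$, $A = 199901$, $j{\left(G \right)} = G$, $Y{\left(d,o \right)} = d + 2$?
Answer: $200577$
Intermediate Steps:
$Y{\left(d,o \right)} = 2 + d$
$A + I{\left(j{\left(Y{\left(3,-4 \right)} \right)} \right)} = 199901 + 676 = 200577$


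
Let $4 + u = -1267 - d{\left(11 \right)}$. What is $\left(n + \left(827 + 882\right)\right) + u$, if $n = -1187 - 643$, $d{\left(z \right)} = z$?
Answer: $-1403$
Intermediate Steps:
$n = -1830$
$u = -1282$ ($u = -4 - 1278 = -1282$)
$\left(n + \left(827 + 882\right)\right) + u = \left(-1830 + \left(827 + 882\right)\right) - 1282 = \left(-1830 + 1709\right) - 1282 = -121 - 1282 = -1403$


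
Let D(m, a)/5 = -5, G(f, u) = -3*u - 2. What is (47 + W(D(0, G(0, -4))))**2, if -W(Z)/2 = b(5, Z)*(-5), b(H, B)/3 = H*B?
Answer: 13712209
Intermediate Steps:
b(H, B) = 3*B*H (b(H, B) = 3*(H*B) = 3*(B*H) = 3*B*H)
G(f, u) = -2 - 3*u
D(m, a) = -25 (D(m, a) = 5*(-5) = -25)
W(Z) = 150*Z (W(Z) = -2*3*Z*5*(-5) = -2*15*Z*(-5) = -(-150)*Z = 150*Z)
(47 + W(D(0, G(0, -4))))**2 = (47 + 150*(-25))**2 = (47 - 3750)**2 = (-3703)**2 = 13712209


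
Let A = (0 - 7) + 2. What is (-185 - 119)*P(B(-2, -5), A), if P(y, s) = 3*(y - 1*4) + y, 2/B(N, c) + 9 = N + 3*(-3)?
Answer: 18848/5 ≈ 3769.6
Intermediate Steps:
B(N, c) = 2/(-18 + N) (B(N, c) = 2/(-9 + (N + 3*(-3))) = 2/(-9 + (N - 9)) = 2/(-9 + (-9 + N)) = 2/(-18 + N))
A = -5 (A = -7 + 2 = -5)
P(y, s) = -12 + 4*y (P(y, s) = 3*(y - 4) + y = 3*(-4 + y) + y = (-12 + 3*y) + y = -12 + 4*y)
(-185 - 119)*P(B(-2, -5), A) = (-185 - 119)*(-12 + 4*(2/(-18 - 2))) = -304*(-12 + 4*(2/(-20))) = -304*(-12 + 4*(2*(-1/20))) = -304*(-12 + 4*(-1/10)) = -304*(-12 - 2/5) = -304*(-62/5) = 18848/5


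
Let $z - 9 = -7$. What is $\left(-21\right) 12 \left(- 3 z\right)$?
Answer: $1512$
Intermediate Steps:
$z = 2$ ($z = 9 - 7 = 2$)
$\left(-21\right) 12 \left(- 3 z\right) = \left(-21\right) 12 \left(\left(-3\right) 2\right) = \left(-252\right) \left(-6\right) = 1512$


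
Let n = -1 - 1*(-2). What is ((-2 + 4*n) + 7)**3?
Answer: 729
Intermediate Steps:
n = 1 (n = -1 + 2 = 1)
((-2 + 4*n) + 7)**3 = ((-2 + 4*1) + 7)**3 = ((-2 + 4) + 7)**3 = (2 + 7)**3 = 9**3 = 729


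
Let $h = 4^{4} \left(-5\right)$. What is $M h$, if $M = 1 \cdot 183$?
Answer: $-234240$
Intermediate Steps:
$M = 183$
$h = -1280$ ($h = 256 \left(-5\right) = -1280$)
$M h = 183 \left(-1280\right) = -234240$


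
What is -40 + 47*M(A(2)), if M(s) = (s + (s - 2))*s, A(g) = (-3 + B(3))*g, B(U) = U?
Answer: -40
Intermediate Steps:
A(g) = 0 (A(g) = (-3 + 3)*g = 0*g = 0)
M(s) = s*(-2 + 2*s) (M(s) = (s + (-2 + s))*s = (-2 + 2*s)*s = s*(-2 + 2*s))
-40 + 47*M(A(2)) = -40 + 47*(2*0*(-1 + 0)) = -40 + 47*(2*0*(-1)) = -40 + 47*0 = -40 + 0 = -40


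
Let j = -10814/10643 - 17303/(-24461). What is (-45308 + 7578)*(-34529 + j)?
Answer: 339166506822534160/260338423 ≈ 1.3028e+9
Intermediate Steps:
j = -80365425/260338423 (j = -10814*1/10643 - 17303*(-1/24461) = -10814/10643 + 17303/24461 = -80365425/260338423 ≈ -0.30870)
(-45308 + 7578)*(-34529 + j) = (-45308 + 7578)*(-34529 - 80365425/260338423) = -37730*(-8989305773192/260338423) = 339166506822534160/260338423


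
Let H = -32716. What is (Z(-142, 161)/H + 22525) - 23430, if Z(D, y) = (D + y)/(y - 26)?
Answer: -3997077319/4416660 ≈ -905.00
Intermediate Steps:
Z(D, y) = (D + y)/(-26 + y)
(Z(-142, 161)/H + 22525) - 23430 = (((-142 + 161)/(-26 + 161))/(-32716) + 22525) - 23430 = ((19/135)*(-1/32716) + 22525) - 23430 = (-19/4416660 + 22525) - 23430 = 99485266481/4416660 - 23430 = -3997077319/4416660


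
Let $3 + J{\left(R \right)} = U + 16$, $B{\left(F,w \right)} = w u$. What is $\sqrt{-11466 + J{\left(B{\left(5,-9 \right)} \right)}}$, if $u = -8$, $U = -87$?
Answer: $2 i \sqrt{2885} \approx 107.42 i$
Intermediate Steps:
$B{\left(F,w \right)} = - 8 w$ ($B{\left(F,w \right)} = w \left(-8\right) = - 8 w$)
$J{\left(R \right)} = -74$ ($J{\left(R \right)} = -3 + \left(-87 + 16\right) = -3 - 71 = -74$)
$\sqrt{-11466 + J{\left(B{\left(5,-9 \right)} \right)}} = \sqrt{-11466 - 74} = \sqrt{-11540} = 2 i \sqrt{2885}$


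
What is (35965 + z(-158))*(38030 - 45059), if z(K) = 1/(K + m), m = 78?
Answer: -20223831771/80 ≈ -2.5280e+8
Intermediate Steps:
z(K) = 1/(78 + K) (z(K) = 1/(K + 78) = 1/(78 + K))
(35965 + z(-158))*(38030 - 45059) = (35965 + 1/(78 - 158))*(38030 - 45059) = (35965 + 1/(-80))*(-7029) = (35965 - 1/80)*(-7029) = (2877199/80)*(-7029) = -20223831771/80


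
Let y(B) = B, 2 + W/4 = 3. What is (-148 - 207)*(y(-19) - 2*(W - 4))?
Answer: 6745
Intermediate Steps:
W = 4 (W = -8 + 4*3 = -8 + 12 = 4)
(-148 - 207)*(y(-19) - 2*(W - 4)) = (-148 - 207)*(-19 - 2*(4 - 4)) = -355*(-19 - 2*0) = -355*(-19 + 0) = -355*(-19) = 6745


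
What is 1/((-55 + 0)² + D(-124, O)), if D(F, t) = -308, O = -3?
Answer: 1/2717 ≈ 0.00036805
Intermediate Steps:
1/((-55 + 0)² + D(-124, O)) = 1/((-55 + 0)² - 308) = 1/((-55)² - 308) = 1/(3025 - 308) = 1/2717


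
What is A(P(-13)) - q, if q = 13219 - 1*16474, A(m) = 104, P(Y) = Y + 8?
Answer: 3359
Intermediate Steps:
P(Y) = 8 + Y
q = -3255 (q = 13219 - 16474 = -3255)
A(P(-13)) - q = 104 - 1*(-3255) = 104 + 3255 = 3359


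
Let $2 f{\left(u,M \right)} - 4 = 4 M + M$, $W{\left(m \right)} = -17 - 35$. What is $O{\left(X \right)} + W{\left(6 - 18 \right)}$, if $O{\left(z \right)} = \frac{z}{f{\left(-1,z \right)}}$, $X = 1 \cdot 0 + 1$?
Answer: $- \frac{466}{9} \approx -51.778$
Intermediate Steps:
$W{\left(m \right)} = -52$
$f{\left(u,M \right)} = 2 + \frac{5 M}{2}$ ($f{\left(u,M \right)} = 2 + \frac{4 M + M}{2} = 2 + \frac{5 M}{2}$)
$X = 1$ ($X = 0 + 1 = 1$)
$O{\left(z \right)} = \frac{z}{2 + \frac{5 z}{2}}$
$O{\left(X \right)} + W{\left(6 - 18 \right)} = 2 \cdot 1 \frac{1}{4 + 5 \cdot 1} - 52 = 2 \cdot 1 \frac{1}{4 + 5} - 52 = 2 \cdot 1 \cdot \frac{1}{9} - 52 = \frac{2}{9} - 52 = - \frac{466}{9}$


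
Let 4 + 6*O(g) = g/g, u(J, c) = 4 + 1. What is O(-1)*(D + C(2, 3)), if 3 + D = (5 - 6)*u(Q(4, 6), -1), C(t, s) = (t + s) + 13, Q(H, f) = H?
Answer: -5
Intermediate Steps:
u(J, c) = 5
C(t, s) = 13 + s + t (C(t, s) = (s + t) + 13 = 13 + s + t)
O(g) = -1/2 (O(g) = -2/3 + (g/g)/6 = -2/3 + (1/6)*1 = -2/3 + 1/6 = -1/2)
D = -8 (D = -3 + (5 - 6)*5 = -3 - 1*5 = -3 - 5 = -8)
O(-1)*(D + C(2, 3)) = -(-8 + (13 + 3 + 2))/2 = -(-8 + 18)/2 = -1/2*10 = -5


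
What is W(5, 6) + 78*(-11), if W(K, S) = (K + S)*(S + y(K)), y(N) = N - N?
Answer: -792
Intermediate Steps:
y(N) = 0
W(K, S) = S*(K + S) (W(K, S) = (K + S)*(S + 0) = (K + S)*S = S*(K + S))
W(5, 6) + 78*(-11) = 6*(5 + 6) + 78*(-11) = 6*11 - 858 = 66 - 858 = -792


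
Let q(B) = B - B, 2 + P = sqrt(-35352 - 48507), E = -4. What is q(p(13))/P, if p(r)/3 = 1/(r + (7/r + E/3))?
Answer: 0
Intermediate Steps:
P = -2 + I*sqrt(83859) (P = -2 + sqrt(-35352 - 48507) = -2 + sqrt(-83859) = -2 + I*sqrt(83859) ≈ -2.0 + 289.58*I)
p(r) = 3/(-4/3 + r + 7/r) (p(r) = 3/(r + (7/r - 4/3)) = 3/(r + (-4/3 + 7/r)) = 3/(-4/3 + r + 7/r))
q(B) = 0
q(p(13))/P = 0/(-2 + I*sqrt(83859)) = 0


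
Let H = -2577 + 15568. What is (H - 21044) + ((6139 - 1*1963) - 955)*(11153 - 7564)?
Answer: 11552116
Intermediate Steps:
H = 12991
(H - 21044) + ((6139 - 1*1963) - 955)*(11153 - 7564) = (12991 - 21044) + ((6139 - 1*1963) - 955)*(11153 - 7564) = -8053 + ((6139 - 1963) - 955)*3589 = -8053 + (4176 - 955)*3589 = -8053 + 3221*3589 = -8053 + 11560169 = 11552116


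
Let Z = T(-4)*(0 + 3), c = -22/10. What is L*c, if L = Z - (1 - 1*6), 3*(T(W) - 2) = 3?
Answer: -154/5 ≈ -30.800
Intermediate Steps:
T(W) = 3 (T(W) = 2 + (⅓)*3 = 2 + 1 = 3)
c = -11/5 (c = -22*⅒ = -11/5 ≈ -2.2000)
Z = 9 (Z = 3*(0 + 3) = 3*3 = 9)
L = 14 (L = 9 - (1 - 1*6) = 9 - (1 - 6) = 9 - 1*(-5) = 9 + 5 = 14)
L*c = 14*(-11/5) = -154/5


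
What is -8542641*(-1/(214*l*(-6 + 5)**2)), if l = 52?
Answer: 8542641/11128 ≈ 767.67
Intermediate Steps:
-8542641*(-1/(214*l*(-6 + 5)**2)) = -8542641*(-1/(11128*(-6 + 5)**2)) = -8542641/(-214*(-1)**2*52) = -8542641/(-214*1*52) = -8542641/((-214*52)) = -8542641/(-11128) = -8542641*(-1/11128) = 8542641/11128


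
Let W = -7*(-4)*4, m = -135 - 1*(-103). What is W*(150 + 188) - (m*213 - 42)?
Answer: 44714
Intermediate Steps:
m = -32 (m = -135 + 103 = -32)
W = 112 (W = 28*4 = 112)
W*(150 + 188) - (m*213 - 42) = 112*(150 + 188) - (-32*213 - 42) = 112*338 - (-6816 - 42) = 37856 - 1*(-6858) = 37856 + 6858 = 44714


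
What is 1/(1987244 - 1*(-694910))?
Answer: 1/2682154 ≈ 3.7283e-7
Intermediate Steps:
1/(1987244 - 1*(-694910)) = 1/(1987244 + 694910) = 1/2682154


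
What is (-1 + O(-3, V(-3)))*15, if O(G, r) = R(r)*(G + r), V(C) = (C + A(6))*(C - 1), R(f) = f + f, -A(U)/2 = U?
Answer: 102585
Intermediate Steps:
A(U) = -2*U
R(f) = 2*f
V(C) = (-1 + C)*(-12 + C) (V(C) = (C - 2*6)*(C - 1) = (C - 12)*(-1 + C) = (-12 + C)*(-1 + C) = (-1 + C)*(-12 + C))
O(G, r) = 2*r*(G + r) (O(G, r) = (2*r)*(G + r) = 2*r*(G + r))
(-1 + O(-3, V(-3)))*15 = (-1 + 2*(12 + (-3)**2 - 13*(-3))*(-3 + (12 + (-3)**2 - 13*(-3))))*15 = (-1 + 2*(12 + 9 + 39)*(-3 + (12 + 9 + 39)))*15 = (-1 + 2*60*(-3 + 60))*15 = (-1 + 2*60*57)*15 = (-1 + 6840)*15 = 6839*15 = 102585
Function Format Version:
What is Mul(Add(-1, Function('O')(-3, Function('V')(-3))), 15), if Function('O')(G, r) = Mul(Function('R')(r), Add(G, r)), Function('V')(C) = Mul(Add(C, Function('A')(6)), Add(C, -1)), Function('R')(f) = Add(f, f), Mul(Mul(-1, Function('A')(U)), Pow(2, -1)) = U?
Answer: 102585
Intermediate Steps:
Function('A')(U) = Mul(-2, U)
Function('R')(f) = Mul(2, f)
Function('V')(C) = Mul(Add(-1, C), Add(-12, C)) (Function('V')(C) = Mul(Add(C, Mul(-2, 6)), Add(C, -1)) = Mul(Add(C, -12), Add(-1, C)) = Mul(Add(-12, C), Add(-1, C)) = Mul(Add(-1, C), Add(-12, C)))
Function('O')(G, r) = Mul(2, r, Add(G, r)) (Function('O')(G, r) = Mul(Mul(2, r), Add(G, r)) = Mul(2, r, Add(G, r)))
Mul(Add(-1, Function('O')(-3, Function('V')(-3))), 15) = Mul(Add(-1, Mul(2, Add(12, Pow(-3, 2), Mul(-13, -3)), Add(-3, Add(12, Pow(-3, 2), Mul(-13, -3))))), 15) = Mul(Add(-1, Mul(2, Add(12, 9, 39), Add(-3, Add(12, 9, 39)))), 15) = Mul(Add(-1, Mul(2, 60, Add(-3, 60))), 15) = Mul(Add(-1, Mul(2, 60, 57)), 15) = Mul(Add(-1, 6840), 15) = Mul(6839, 15) = 102585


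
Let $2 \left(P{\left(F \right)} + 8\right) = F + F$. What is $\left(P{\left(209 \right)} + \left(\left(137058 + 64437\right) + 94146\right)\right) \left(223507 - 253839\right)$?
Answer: $-8973479544$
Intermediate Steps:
$P{\left(F \right)} = -8 + F$ ($P{\left(F \right)} = -8 + \frac{F + F}{2} = -8 + \frac{2 F}{2} = -8 + F$)
$\left(P{\left(209 \right)} + \left(\left(137058 + 64437\right) + 94146\right)\right) \left(223507 - 253839\right) = \left(\left(-8 + 209\right) + \left(\left(137058 + 64437\right) + 94146\right)\right) \left(223507 - 253839\right) = \left(201 + \left(201495 + 94146\right)\right) \left(-30332\right) = \left(201 + 295641\right) \left(-30332\right) = 295842 \left(-30332\right) = -8973479544$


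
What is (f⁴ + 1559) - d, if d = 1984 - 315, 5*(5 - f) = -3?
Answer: 545906/625 ≈ 873.45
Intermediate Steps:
f = 28/5 (f = 5 - ⅕*(-3) = 5 + ⅗ = 28/5 ≈ 5.6000)
d = 1669
(f⁴ + 1559) - d = ((28/5)⁴ + 1559) - 1*1669 = (614656/625 + 1559) - 1669 = 1589031/625 - 1669 = 545906/625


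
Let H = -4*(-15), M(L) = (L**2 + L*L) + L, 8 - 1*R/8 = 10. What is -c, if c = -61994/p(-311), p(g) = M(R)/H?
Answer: 464955/62 ≈ 7499.3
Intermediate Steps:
R = -16 (R = 64 - 8*10 = 64 - 80 = -16)
M(L) = L + 2*L**2 (M(L) = (L**2 + L**2) + L = 2*L**2 + L = L + 2*L**2)
H = 60
p(g) = 124/15 (p(g) = -16*(1 + 2*(-16))/60 = -16*(1 - 32)*(1/60) = -16*(-31)*(1/60) = 496*(1/60) = 124/15)
c = -464955/62 (c = -61994/124/15 = -61994*15/124 = -464955/62 ≈ -7499.3)
-c = -1*(-464955/62) = 464955/62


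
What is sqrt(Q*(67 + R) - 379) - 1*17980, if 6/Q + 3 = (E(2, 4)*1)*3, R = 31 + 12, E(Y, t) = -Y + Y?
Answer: -17980 + I*sqrt(599) ≈ -17980.0 + 24.474*I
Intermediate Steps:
E(Y, t) = 0
R = 43
Q = -2 (Q = 6/(-3 + (0*1)*3) = 6/(-3 + 0*3) = 6/(-3 + 0) = 6/(-3) = 6*(-1/3) = -2)
sqrt(Q*(67 + R) - 379) - 1*17980 = sqrt(-2*(67 + 43) - 379) - 1*17980 = sqrt(-2*110 - 379) - 17980 = sqrt(-220 - 379) - 17980 = sqrt(-599) - 17980 = I*sqrt(599) - 17980 = -17980 + I*sqrt(599)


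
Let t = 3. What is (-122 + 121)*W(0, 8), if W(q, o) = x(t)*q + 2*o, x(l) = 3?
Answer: -16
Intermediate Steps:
W(q, o) = 2*o + 3*q (W(q, o) = 3*q + 2*o = 2*o + 3*q)
(-122 + 121)*W(0, 8) = (-122 + 121)*(2*8 + 3*0) = -(16 + 0) = -1*16 = -16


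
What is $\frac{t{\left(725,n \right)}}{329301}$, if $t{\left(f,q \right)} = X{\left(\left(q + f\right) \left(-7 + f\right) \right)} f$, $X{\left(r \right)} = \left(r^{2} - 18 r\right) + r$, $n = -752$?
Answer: $\frac{30300694950}{36589} \approx 8.2814 \cdot 10^{5}$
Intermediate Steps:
$X{\left(r \right)} = r^{2} - 17 r$
$t{\left(f,q \right)} = f \left(-17 + \left(-7 + f\right) \left(f + q\right)\right) \left(-7 + f\right) \left(f + q\right)$ ($t{\left(f,q \right)} = \left(q + f\right) \left(-7 + f\right) \left(-17 + \left(q + f\right) \left(-7 + f\right)\right) f = \left(f + q\right) \left(-7 + f\right) \left(-17 + \left(f + q\right) \left(-7 + f\right)\right) f = \left(-7 + f\right) \left(f + q\right) \left(-17 + \left(-7 + f\right) \left(f + q\right)\right) f = \left(-17 + \left(-7 + f\right) \left(f + q\right)\right) \left(-7 + f\right) \left(f + q\right) f = f \left(-17 + \left(-7 + f\right) \left(f + q\right)\right) \left(-7 + f\right) \left(f + q\right)$)
$\frac{t{\left(725,n \right)}}{329301} = \frac{\left(-1\right) 725 \left(725^{2} - 5075 - -5264 + 725 \left(-752\right)\right) \left(17 - 725^{2} + 7 \cdot 725 + 7 \left(-752\right) - 725 \left(-752\right)\right)}{329301} = \left(-1\right) 725 \left(525625 - 5075 + 5264 - 545200\right) \left(17 - 525625 + 5075 - 5264 + 545200\right) \frac{1}{329301} = \left(-1\right) 725 \left(-19386\right) \left(17 - 525625 + 5075 - 5264 + 545200\right) \frac{1}{329301} = \left(-1\right) 725 \left(-19386\right) 19403 \cdot \frac{1}{329301} = 272706254550 \cdot \frac{1}{329301} = \frac{30300694950}{36589}$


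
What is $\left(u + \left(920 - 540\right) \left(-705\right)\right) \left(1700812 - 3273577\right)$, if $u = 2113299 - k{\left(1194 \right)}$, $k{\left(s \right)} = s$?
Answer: $-2900501076825$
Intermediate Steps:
$u = 2112105$ ($u = 2113299 - 1194 = 2112105$)
$\left(u + \left(920 - 540\right) \left(-705\right)\right) \left(1700812 - 3273577\right) = \left(2112105 + \left(920 - 540\right) \left(-705\right)\right) \left(1700812 - 3273577\right) = \left(2112105 + 380 \left(-705\right)\right) \left(-1572765\right) = \left(2112105 - 267900\right) \left(-1572765\right) = 1844205 \left(-1572765\right) = -2900501076825$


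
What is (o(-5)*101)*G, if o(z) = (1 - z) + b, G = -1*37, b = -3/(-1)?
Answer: -33633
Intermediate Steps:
b = 3 (b = -3*(-1) = 3)
G = -37
o(z) = 4 - z (o(z) = (1 - z) + 3 = 4 - z)
(o(-5)*101)*G = ((4 - 1*(-5))*101)*(-37) = ((4 + 5)*101)*(-37) = (9*101)*(-37) = 909*(-37) = -33633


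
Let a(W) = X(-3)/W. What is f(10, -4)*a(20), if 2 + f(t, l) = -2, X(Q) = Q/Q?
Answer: -⅕ ≈ -0.20000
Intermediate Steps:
X(Q) = 1
f(t, l) = -4 (f(t, l) = -2 - 2 = -4)
a(W) = 1/W
f(10, -4)*a(20) = -4/20 = -4*1/20 = -⅕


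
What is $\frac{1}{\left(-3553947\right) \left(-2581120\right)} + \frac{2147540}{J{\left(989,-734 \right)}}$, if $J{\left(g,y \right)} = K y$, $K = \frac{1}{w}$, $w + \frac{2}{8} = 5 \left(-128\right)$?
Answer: $\frac{6306377964822260395567}{3366551070794880} \approx 1.8732 \cdot 10^{6}$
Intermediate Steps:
$w = - \frac{2561}{4}$ ($w = - \frac{1}{4} + 5 \left(-128\right) = - \frac{1}{4} - 640 = - \frac{2561}{4} \approx -640.25$)
$K = - \frac{4}{2561}$ ($K = \frac{1}{- \frac{2561}{4}} = - \frac{4}{2561} \approx -0.0015619$)
$J{\left(g,y \right)} = - \frac{4 y}{2561}$
$\frac{1}{\left(-3553947\right) \left(-2581120\right)} + \frac{2147540}{J{\left(989,-734 \right)}} = \frac{1}{\left(-3553947\right) \left(-2581120\right)} + \frac{2147540}{\left(- \frac{4}{2561}\right) \left(-734\right)} = \left(- \frac{1}{3553947}\right) \left(- \frac{1}{2581120}\right) + \frac{2147540}{\frac{2936}{2561}} = \frac{1}{9173163680640} + 2147540 \cdot \frac{2561}{2936} = \frac{1}{9173163680640} + \frac{1374962485}{734} = \frac{6306377964822260395567}{3366551070794880}$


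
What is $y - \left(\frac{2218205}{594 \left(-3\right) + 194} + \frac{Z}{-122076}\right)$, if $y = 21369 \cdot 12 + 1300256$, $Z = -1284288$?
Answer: $\frac{25170196220569}{16154724} \approx 1.5581 \cdot 10^{6}$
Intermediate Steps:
$y = 1556684$ ($y = 256428 + 1300256 = 1556684$)
$y - \left(\frac{2218205}{594 \left(-3\right) + 194} + \frac{Z}{-122076}\right) = 1556684 - \left(\frac{2218205}{594 \left(-3\right) + 194} - \frac{1284288}{-122076}\right) = 1556684 - \left(\frac{2218205}{-1782 + 194} - - \frac{107024}{10173}\right) = 1556684 - \left(\frac{2218205}{-1588} + \frac{107024}{10173}\right) = 1556684 - \left(2218205 \left(- \frac{1}{1588}\right) + \frac{107024}{10173}\right) = 1556684 - \left(- \frac{2218205}{1588} + \frac{107024}{10173}\right) = 1556684 - - \frac{22395845353}{16154724} = 1556684 + \frac{22395845353}{16154724} = \frac{25170196220569}{16154724}$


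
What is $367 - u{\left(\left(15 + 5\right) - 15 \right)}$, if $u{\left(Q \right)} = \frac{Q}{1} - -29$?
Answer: $333$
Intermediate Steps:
$u{\left(Q \right)} = 29 + Q$ ($u{\left(Q \right)} = Q 1 + 29 = Q + 29 = 29 + Q$)
$367 - u{\left(\left(15 + 5\right) - 15 \right)} = 367 - \left(29 + \left(\left(15 + 5\right) - 15\right)\right) = 367 - \left(29 + \left(20 - 15\right)\right) = 367 - \left(29 + 5\right) = 367 - 34 = 333$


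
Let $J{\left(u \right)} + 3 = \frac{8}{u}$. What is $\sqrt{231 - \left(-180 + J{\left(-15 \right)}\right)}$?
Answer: $\frac{\sqrt{93270}}{15} \approx 20.36$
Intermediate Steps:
$J{\left(u \right)} = -3 + \frac{8}{u}$
$\sqrt{231 - \left(-180 + J{\left(-15 \right)}\right)} = \sqrt{231 + \left(180 - \left(-3 + \frac{8}{-15}\right)\right)} = \sqrt{231 + \left(180 - \left(-3 + 8 \left(- \frac{1}{15}\right)\right)\right)} = \sqrt{231 + \left(180 - \left(-3 - \frac{8}{15}\right)\right)} = \sqrt{231 + \left(180 - - \frac{53}{15}\right)} = \sqrt{231 + \left(180 + \frac{53}{15}\right)} = \sqrt{231 + \frac{2753}{15}} = \sqrt{\frac{6218}{15}} = \frac{\sqrt{93270}}{15}$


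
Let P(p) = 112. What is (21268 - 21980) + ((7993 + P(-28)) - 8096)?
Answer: -703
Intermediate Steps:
(21268 - 21980) + ((7993 + P(-28)) - 8096) = (21268 - 21980) + ((7993 + 112) - 8096) = -712 + (8105 - 8096) = -712 + 9 = -703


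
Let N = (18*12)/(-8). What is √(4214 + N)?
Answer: √4187 ≈ 64.707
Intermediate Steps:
N = -27 (N = 216*(-⅛) = -27)
√(4214 + N) = √(4214 - 27) = √4187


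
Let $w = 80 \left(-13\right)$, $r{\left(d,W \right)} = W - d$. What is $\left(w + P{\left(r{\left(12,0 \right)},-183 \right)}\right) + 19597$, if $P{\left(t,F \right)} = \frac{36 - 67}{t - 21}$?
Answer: $\frac{612412}{33} \approx 18558.0$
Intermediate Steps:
$P{\left(t,F \right)} = - \frac{31}{-21 + t}$
$w = -1040$
$\left(w + P{\left(r{\left(12,0 \right)},-183 \right)}\right) + 19597 = \left(-1040 - \frac{31}{-21 + \left(0 - 12\right)}\right) + 19597 = \left(-1040 - \frac{31}{-21 - 12}\right) + 19597 = \left(-1040 - \frac{31}{-33}\right) + 19597 = \left(-1040 - - \frac{31}{33}\right) + 19597 = \left(-1040 + \frac{31}{33}\right) + 19597 = - \frac{34289}{33} + 19597 = \frac{612412}{33}$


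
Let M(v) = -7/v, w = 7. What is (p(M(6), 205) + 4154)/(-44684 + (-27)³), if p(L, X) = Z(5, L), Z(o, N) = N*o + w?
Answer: -24931/386202 ≈ -0.064554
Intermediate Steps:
Z(o, N) = 7 + N*o (Z(o, N) = N*o + 7 = 7 + N*o)
p(L, X) = 7 + 5*L (p(L, X) = 7 + L*5 = 7 + 5*L)
(p(M(6), 205) + 4154)/(-44684 + (-27)³) = ((7 + 5*(-7/6)) + 4154)/(-44684 + (-27)³) = ((7 + 5*(-7*⅙)) + 4154)/(-44684 - 19683) = ((7 + 5*(-7/6)) + 4154)/(-64367) = ((7 - 35/6) + 4154)*(-1/64367) = (7/6 + 4154)*(-1/64367) = (24931/6)*(-1/64367) = -24931/386202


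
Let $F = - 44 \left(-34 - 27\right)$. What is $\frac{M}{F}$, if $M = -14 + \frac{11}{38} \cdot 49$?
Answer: $\frac{7}{101992} \approx 6.8633 \cdot 10^{-5}$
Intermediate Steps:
$F = 2684$ ($F = \left(-44\right) \left(-61\right) = 2684$)
$M = \frac{7}{38}$ ($M = -14 + 11 \cdot \frac{1}{38} \cdot 49 = -14 + \frac{11}{38} \cdot 49 = -14 + \frac{539}{38} = \frac{7}{38} \approx 0.18421$)
$\frac{M}{F} = \frac{7}{38 \cdot 2684} = \frac{7}{38} \cdot \frac{1}{2684} = \frac{7}{101992}$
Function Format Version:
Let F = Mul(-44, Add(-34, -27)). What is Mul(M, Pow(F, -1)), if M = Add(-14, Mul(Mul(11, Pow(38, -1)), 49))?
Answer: Rational(7, 101992) ≈ 6.8633e-5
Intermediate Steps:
F = 2684 (F = Mul(-44, -61) = 2684)
M = Rational(7, 38) (M = Add(-14, Mul(Mul(11, Rational(1, 38)), 49)) = Add(-14, Mul(Rational(11, 38), 49)) = Add(-14, Rational(539, 38)) = Rational(7, 38) ≈ 0.18421)
Mul(M, Pow(F, -1)) = Mul(Rational(7, 38), Pow(2684, -1)) = Mul(Rational(7, 38), Rational(1, 2684)) = Rational(7, 101992)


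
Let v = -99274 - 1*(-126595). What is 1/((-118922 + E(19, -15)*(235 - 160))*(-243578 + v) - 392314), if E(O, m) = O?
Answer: 1/25409156415 ≈ 3.9356e-11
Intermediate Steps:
v = 27321 (v = -99274 + 126595 = 27321)
1/((-118922 + E(19, -15)*(235 - 160))*(-243578 + v) - 392314) = 1/((-118922 + 19*(235 - 160))*(-243578 + 27321) - 392314) = 1/((-118922 + 19*75)*(-216257) - 392314) = 1/((-118922 + 1425)*(-216257) - 392314) = 1/(-117497*(-216257) - 392314) = 1/(25409548729 - 392314) = 1/25409156415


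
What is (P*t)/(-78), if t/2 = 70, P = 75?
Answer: -1750/13 ≈ -134.62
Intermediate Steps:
t = 140 (t = 2*70 = 140)
(P*t)/(-78) = (75*140)/(-78) = 10500*(-1/78) = -1750/13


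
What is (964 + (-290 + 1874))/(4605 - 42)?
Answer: 196/351 ≈ 0.55840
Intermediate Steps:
(964 + (-290 + 1874))/(4605 - 42) = (964 + 1584)/4563 = 2548*(1/4563) = 196/351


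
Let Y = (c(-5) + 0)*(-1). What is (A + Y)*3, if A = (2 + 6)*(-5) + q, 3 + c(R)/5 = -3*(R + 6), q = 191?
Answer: 543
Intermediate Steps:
c(R) = -105 - 15*R (c(R) = -15 + 5*(-3*(R + 6)) = -15 + 5*(-3*(6 + R)) = -15 + 5*(-18 - 3*R) = -15 + (-90 - 15*R) = -105 - 15*R)
A = 151 (A = (2 + 6)*(-5) + 191 = 8*(-5) + 191 = -40 + 191 = 151)
Y = 30 (Y = ((-105 - 15*(-5)) + 0)*(-1) = ((-105 + 75) + 0)*(-1) = (-30 + 0)*(-1) = -30*(-1) = 30)
(A + Y)*3 = (151 + 30)*3 = 181*3 = 543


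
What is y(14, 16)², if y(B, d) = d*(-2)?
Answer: 1024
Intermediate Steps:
y(B, d) = -2*d
y(14, 16)² = (-2*16)² = (-32)² = 1024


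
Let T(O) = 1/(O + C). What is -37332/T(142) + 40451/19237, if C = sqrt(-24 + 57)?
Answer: -101978066677/19237 - 37332*sqrt(33) ≈ -5.5156e+6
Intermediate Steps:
C = sqrt(33) ≈ 5.7446
T(O) = 1/(O + sqrt(33))
-37332/T(142) + 40451/19237 = -(5301144 + 37332*sqrt(33)) + 40451/19237 = -37332*(142 + sqrt(33)) + 40451*(1/19237) = (-5301144 - 37332*sqrt(33)) + 40451/19237 = -101978066677/19237 - 37332*sqrt(33)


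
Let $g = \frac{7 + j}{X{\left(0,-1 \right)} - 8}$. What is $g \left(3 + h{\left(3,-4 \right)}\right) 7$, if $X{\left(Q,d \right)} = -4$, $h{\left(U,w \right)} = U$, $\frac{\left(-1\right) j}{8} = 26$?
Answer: $\frac{1407}{2} \approx 703.5$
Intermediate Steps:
$j = -208$ ($j = \left(-8\right) 26 = -208$)
$g = \frac{67}{4}$ ($g = \frac{7 - 208}{-4 - 8} = - \frac{201}{-12} = \left(-201\right) \left(- \frac{1}{12}\right) = \frac{67}{4} \approx 16.75$)
$g \left(3 + h{\left(3,-4 \right)}\right) 7 = \frac{67 \left(3 + 3\right) 7}{4} = \frac{67 \cdot 6 \cdot 7}{4} = \frac{67}{4} \cdot 42 = \frac{1407}{2}$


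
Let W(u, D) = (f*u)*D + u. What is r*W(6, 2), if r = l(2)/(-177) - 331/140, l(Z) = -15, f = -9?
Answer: 960279/4130 ≈ 232.51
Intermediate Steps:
W(u, D) = u - 9*D*u (W(u, D) = (-9*u)*D + u = -9*D*u + u = u - 9*D*u)
r = -18829/8260 (r = -15/(-177) - 331/140 = -15*(-1/177) - 331*1/140 = 5/59 - 331/140 = -18829/8260 ≈ -2.2795)
r*W(6, 2) = -56487*(1 - 9*2)/4130 = -56487*(1 - 18)/4130 = -56487*(-17)/4130 = -18829/8260*(-102) = 960279/4130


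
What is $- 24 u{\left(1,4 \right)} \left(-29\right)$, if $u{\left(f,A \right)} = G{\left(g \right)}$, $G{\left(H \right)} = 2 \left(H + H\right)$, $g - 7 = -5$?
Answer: $5568$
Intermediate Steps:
$g = 2$ ($g = 7 - 5 = 2$)
$G{\left(H \right)} = 4 H$ ($G{\left(H \right)} = 2 \cdot 2 H = 4 H$)
$u{\left(f,A \right)} = 8$ ($u{\left(f,A \right)} = 4 \cdot 2 = 8$)
$- 24 u{\left(1,4 \right)} \left(-29\right) = \left(-24\right) 8 \left(-29\right) = \left(-192\right) \left(-29\right) = 5568$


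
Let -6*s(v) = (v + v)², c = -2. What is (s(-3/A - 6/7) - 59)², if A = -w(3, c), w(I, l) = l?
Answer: 37761025/9604 ≈ 3931.8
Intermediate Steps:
A = 2 (A = -1*(-2) = 2)
s(v) = -2*v²/3 (s(v) = -(v + v)²/6 = -4*v²/6 = -2*v²/3)
(s(-3/A - 6/7) - 59)² = (-2*(-3/2 - 6/7)²/3 - 59)² = (-2*(-33/14)²/3 - 59)² = (-⅔*1089/196 - 59)² = (-363/98 - 59)² = (-6145/98)² = 37761025/9604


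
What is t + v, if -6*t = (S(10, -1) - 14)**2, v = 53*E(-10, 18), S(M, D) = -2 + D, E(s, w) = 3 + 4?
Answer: 1937/6 ≈ 322.83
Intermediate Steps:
E(s, w) = 7
v = 371 (v = 53*7 = 371)
t = -289/6 (t = -((-2 - 1) - 14)**2/6 = -(-3 - 14)**2/6 = -1/6*(-17)**2 = -1/6*289 = -289/6 ≈ -48.167)
t + v = -289/6 + 371 = 1937/6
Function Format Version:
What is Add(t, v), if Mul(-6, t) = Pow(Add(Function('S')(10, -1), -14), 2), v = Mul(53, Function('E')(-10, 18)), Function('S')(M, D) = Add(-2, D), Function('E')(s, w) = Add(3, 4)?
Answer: Rational(1937, 6) ≈ 322.83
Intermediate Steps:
Function('E')(s, w) = 7
v = 371 (v = Mul(53, 7) = 371)
t = Rational(-289, 6) (t = Mul(Rational(-1, 6), Pow(Add(Add(-2, -1), -14), 2)) = Mul(Rational(-1, 6), Pow(Add(-3, -14), 2)) = Mul(Rational(-1, 6), Pow(-17, 2)) = Mul(Rational(-1, 6), 289) = Rational(-289, 6) ≈ -48.167)
Add(t, v) = Add(Rational(-289, 6), 371) = Rational(1937, 6)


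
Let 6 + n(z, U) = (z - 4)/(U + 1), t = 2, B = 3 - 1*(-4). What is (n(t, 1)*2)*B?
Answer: -98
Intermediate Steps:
B = 7 (B = 3 + 4 = 7)
n(z, U) = -6 + (-4 + z)/(1 + U) (n(z, U) = -6 + (z - 4)/(U + 1) = -6 + (-4 + z)/(1 + U))
(n(t, 1)*2)*B = (((-10 + 2 - 6*1)/(1 + 1))*2)*7 = (((-10 + 2 - 6)/2)*2)*7 = (((½)*(-14))*2)*7 = -7*2*7 = -14*7 = -98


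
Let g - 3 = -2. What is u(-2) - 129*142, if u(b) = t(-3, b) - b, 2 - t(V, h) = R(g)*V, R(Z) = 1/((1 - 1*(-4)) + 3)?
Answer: -146509/8 ≈ -18314.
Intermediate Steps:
g = 1 (g = 3 - 2 = 1)
R(Z) = ⅛ (R(Z) = 1/((1 + 4) + 3) = 1/(5 + 3) = 1/8 = ⅛)
t(V, h) = 2 - V/8
u(b) = 19/8 - b (u(b) = (2 - ⅛*(-3)) - b = (2 + 3/8) - b = 19/8 - b)
u(-2) - 129*142 = (19/8 - 1*(-2)) - 129*142 = (19/8 + 2) - 18318 = 35/8 - 18318 = -146509/8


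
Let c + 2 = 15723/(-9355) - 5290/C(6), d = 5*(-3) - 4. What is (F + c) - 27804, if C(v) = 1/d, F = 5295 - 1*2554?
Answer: 705772252/9355 ≈ 75443.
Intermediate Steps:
F = 2741 (F = 5295 - 2554 = 2741)
d = -19 (d = -15 - 4 = -19)
C(v) = -1/19 (C(v) = 1/(-19) = -1/19)
c = 940236617/9355 (c = -2 + (15723/(-9355) - 5290/(-1/19)) = -2 + (15723*(-1/9355) - 5290*(-19)) = -2 + (-15723/9355 + 100510) = -2 + 940255327/9355 = 940236617/9355 ≈ 1.0051e+5)
(F + c) - 27804 = (2741 + 940236617/9355) - 27804 = 965878672/9355 - 27804 = 705772252/9355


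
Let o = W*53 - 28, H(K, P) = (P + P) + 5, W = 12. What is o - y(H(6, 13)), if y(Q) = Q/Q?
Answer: 607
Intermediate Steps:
H(K, P) = 5 + 2*P (H(K, P) = 2*P + 5 = 5 + 2*P)
y(Q) = 1
o = 608 (o = 12*53 - 28 = 636 - 28 = 608)
o - y(H(6, 13)) = 608 - 1*1 = 608 - 1 = 607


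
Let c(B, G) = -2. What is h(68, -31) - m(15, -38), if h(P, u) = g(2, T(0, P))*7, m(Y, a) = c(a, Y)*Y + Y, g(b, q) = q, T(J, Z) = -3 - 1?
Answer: -13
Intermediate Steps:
T(J, Z) = -4
m(Y, a) = -Y (m(Y, a) = -2*Y + Y = -Y)
h(P, u) = -28 (h(P, u) = -4*7 = -28)
h(68, -31) - m(15, -38) = -28 - (-1)*15 = -28 - 1*(-15) = -28 + 15 = -13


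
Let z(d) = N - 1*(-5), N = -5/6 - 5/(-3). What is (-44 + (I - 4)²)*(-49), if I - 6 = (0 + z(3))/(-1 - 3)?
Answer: 1233575/576 ≈ 2141.6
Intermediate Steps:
N = ⅚ (N = -5*⅙ - 5*(-⅓) = -⅚ + 5/3 = ⅚ ≈ 0.83333)
z(d) = 35/6 (z(d) = ⅚ - 1*(-5) = ⅚ + 5 = 35/6)
I = 109/24 (I = 6 + (0 + 35/6)/(-1 - 3) = 6 + (35/6)/(-4) = 6 + (35/6)*(-¼) = 6 - 35/24 = 109/24 ≈ 4.5417)
(-44 + (I - 4)²)*(-49) = (-44 + (109/24 - 4)²)*(-49) = (-44 + (13/24)²)*(-49) = (-44 + 169/576)*(-49) = -25175/576*(-49) = 1233575/576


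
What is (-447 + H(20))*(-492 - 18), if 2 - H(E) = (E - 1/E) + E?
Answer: 494649/2 ≈ 2.4732e+5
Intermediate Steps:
H(E) = 2 + 1/E - 2*E (H(E) = 2 - ((E - 1/E) + E) = 2 - (-1/E + 2*E) = 2 + (1/E - 2*E) = 2 + 1/E - 2*E)
(-447 + H(20))*(-492 - 18) = (-447 + (2 + 1/20 - 2*20))*(-492 - 18) = (-447 + (2 + 1/20 - 40))*(-510) = (-447 - 759/20)*(-510) = -9699/20*(-510) = 494649/2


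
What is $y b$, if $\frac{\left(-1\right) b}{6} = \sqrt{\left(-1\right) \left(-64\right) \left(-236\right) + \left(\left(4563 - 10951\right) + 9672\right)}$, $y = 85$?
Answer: $- 1020 i \sqrt{2955} \approx - 55447.0 i$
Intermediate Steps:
$b = - 12 i \sqrt{2955}$ ($b = - 6 \sqrt{\left(-1\right) \left(-64\right) \left(-236\right) + \left(\left(4563 - 10951\right) + 9672\right)} = - 6 \sqrt{64 \left(-236\right) + \left(-6388 + 9672\right)} = - 6 \sqrt{-15104 + 3284} = - 6 \sqrt{-11820} = - 6 \cdot 2 i \sqrt{2955} = - 12 i \sqrt{2955} \approx - 652.32 i$)
$y b = 85 \left(- 12 i \sqrt{2955}\right) = - 1020 i \sqrt{2955}$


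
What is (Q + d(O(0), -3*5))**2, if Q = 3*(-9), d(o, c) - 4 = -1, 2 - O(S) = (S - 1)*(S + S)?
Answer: 576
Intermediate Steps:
O(S) = 2 - 2*S*(-1 + S) (O(S) = 2 - (S - 1)*(S + S) = 2 - (-1 + S)*2*S = 2 - 2*S*(-1 + S))
d(o, c) = 3 (d(o, c) = 4 - 1 = 3)
Q = -27
(Q + d(O(0), -3*5))**2 = (-27 + 3)**2 = (-24)**2 = 576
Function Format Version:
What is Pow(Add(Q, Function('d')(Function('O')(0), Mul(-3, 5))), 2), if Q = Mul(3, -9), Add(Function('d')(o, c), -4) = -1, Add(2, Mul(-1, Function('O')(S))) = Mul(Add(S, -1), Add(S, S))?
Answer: 576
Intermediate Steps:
Function('O')(S) = Add(2, Mul(-2, S, Add(-1, S))) (Function('O')(S) = Add(2, Mul(-1, Mul(Add(S, -1), Add(S, S)))) = Add(2, Mul(-1, Mul(Add(-1, S), Mul(2, S)))) = Add(2, Mul(-1, Mul(2, S, Add(-1, S)))) = Add(2, Mul(-2, S, Add(-1, S))))
Function('d')(o, c) = 3 (Function('d')(o, c) = Add(4, -1) = 3)
Q = -27
Pow(Add(Q, Function('d')(Function('O')(0), Mul(-3, 5))), 2) = Pow(Add(-27, 3), 2) = Pow(-24, 2) = 576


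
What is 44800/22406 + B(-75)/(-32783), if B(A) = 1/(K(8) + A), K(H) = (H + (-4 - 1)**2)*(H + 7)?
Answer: 308422452797/154252538580 ≈ 1.9995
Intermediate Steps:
K(H) = (7 + H)*(25 + H) (K(H) = (H + (-5)**2)*(7 + H) = (H + 25)*(7 + H) = (25 + H)*(7 + H) = (7 + H)*(25 + H))
B(A) = 1/(495 + A) (B(A) = 1/((175 + 8**2 + 32*8) + A) = 1/((175 + 64 + 256) + A) = 1/(495 + A))
44800/22406 + B(-75)/(-32783) = 44800/22406 + 1/((495 - 75)*(-32783)) = 44800*(1/22406) - 1/32783/420 = 22400/11203 + (1/420)*(-1/32783) = 22400/11203 - 1/13768860 = 308422452797/154252538580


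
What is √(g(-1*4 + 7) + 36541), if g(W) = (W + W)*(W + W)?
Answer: √36577 ≈ 191.25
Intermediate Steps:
g(W) = 4*W² (g(W) = (2*W)*(2*W) = 4*W²)
√(g(-1*4 + 7) + 36541) = √(4*(-1*4 + 7)² + 36541) = √(4*(-4 + 7)² + 36541) = √(4*3² + 36541) = √(4*9 + 36541) = √(36 + 36541) = √36577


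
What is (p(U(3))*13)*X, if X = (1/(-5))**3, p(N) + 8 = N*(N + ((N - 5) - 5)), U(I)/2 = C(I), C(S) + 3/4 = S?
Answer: 13/10 ≈ 1.3000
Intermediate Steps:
C(S) = -3/4 + S
U(I) = -3/2 + 2*I (U(I) = 2*(-3/4 + I) = -3/2 + 2*I)
p(N) = -8 + N*(-10 + 2*N) (p(N) = -8 + N*(N + ((N - 5) - 5)) = -8 + N*(N + ((-5 + N) - 5)) = -8 + N*(N + (-10 + N)) = -8 + N*(-10 + 2*N))
X = -1/125 (X = (-1/5)**3 = -1/125 ≈ -0.0080000)
(p(U(3))*13)*X = ((-8 - 10*(-3/2 + 2*3) + 2*(-3/2 + 2*3)**2)*13)*(-1/125) = ((-8 - 10*(-3/2 + 6) + 2*(-3/2 + 6)**2)*13)*(-1/125) = ((-8 - 10*9/2 + 2*(9/2)**2)*13)*(-1/125) = ((-8 - 45 + 2*(81/4))*13)*(-1/125) = ((-8 - 45 + 81/2)*13)*(-1/125) = -25/2*13*(-1/125) = -325/2*(-1/125) = 13/10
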